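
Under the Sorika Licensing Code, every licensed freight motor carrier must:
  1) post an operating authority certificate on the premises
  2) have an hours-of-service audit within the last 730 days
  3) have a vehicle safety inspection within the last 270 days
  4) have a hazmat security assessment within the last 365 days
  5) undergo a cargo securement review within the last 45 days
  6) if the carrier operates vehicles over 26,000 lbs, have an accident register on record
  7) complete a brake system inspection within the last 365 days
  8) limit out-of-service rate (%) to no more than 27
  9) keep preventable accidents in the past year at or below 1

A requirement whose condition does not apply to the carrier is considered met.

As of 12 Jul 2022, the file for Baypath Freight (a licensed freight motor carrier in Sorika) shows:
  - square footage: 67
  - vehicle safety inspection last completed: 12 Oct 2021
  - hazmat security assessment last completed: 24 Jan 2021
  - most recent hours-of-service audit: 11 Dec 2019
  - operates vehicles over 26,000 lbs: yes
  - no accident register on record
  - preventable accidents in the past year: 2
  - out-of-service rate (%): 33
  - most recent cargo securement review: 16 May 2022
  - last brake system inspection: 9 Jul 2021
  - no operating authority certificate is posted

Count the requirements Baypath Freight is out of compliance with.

1. operating authority certificate absent → not met
2. hours-of-service audit 944 days ago vs limit 730 → not met
3. vehicle safety inspection 273 days ago vs limit 270 → not met
4. hazmat security assessment 534 days ago vs limit 365 → not met
5. cargo securement review 57 days ago vs limit 45 → not met
6. condition 'operates vehicles over 26,000 lbs' holds; accident register absent → not met
7. brake system inspection 368 days ago vs limit 365 → not met
8. out-of-service rate (%) 33 > 27 → not met
9. preventable accidents in the past year 2 > 1 → not met
Not met: 9 of 9

9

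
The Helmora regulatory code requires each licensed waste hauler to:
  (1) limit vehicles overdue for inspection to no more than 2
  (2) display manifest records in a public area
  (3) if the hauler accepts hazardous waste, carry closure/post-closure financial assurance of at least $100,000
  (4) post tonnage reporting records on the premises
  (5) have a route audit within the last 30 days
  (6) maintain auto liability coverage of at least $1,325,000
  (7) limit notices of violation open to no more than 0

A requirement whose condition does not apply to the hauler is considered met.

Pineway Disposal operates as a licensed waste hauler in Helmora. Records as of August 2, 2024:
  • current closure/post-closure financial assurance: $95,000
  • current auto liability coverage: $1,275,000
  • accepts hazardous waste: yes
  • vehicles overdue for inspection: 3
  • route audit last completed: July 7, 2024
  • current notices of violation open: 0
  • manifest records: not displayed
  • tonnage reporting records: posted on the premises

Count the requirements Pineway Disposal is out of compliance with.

1. vehicles overdue for inspection 3 > 2 → not met
2. manifest records absent → not met
3. condition 'accepts hazardous waste' holds; closure/post-closure financial assurance $95,000 < $100,000 → not met
4. tonnage reporting records present → met
5. route audit 26 days ago vs limit 30 → met
6. auto liability coverage $1,275,000 < $1,325,000 → not met
7. notices of violation open 0 ≤ 0 → met
Not met: 4 of 7

4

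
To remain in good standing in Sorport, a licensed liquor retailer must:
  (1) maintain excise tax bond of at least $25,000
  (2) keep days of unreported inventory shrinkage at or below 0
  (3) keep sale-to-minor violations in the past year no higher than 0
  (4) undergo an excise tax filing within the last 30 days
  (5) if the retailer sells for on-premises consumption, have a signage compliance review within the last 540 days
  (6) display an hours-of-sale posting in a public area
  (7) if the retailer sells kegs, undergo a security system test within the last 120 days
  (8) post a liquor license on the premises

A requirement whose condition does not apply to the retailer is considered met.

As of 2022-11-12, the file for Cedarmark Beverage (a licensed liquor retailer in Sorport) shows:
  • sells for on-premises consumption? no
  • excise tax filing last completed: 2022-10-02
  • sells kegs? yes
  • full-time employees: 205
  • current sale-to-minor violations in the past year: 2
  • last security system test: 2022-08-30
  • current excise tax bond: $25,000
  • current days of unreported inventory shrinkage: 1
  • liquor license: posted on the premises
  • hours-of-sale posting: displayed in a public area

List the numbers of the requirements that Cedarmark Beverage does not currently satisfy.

1. excise tax bond $25,000 ≥ $25,000 → met
2. days of unreported inventory shrinkage 1 > 0 → not met
3. sale-to-minor violations in the past year 2 > 0 → not met
4. excise tax filing 41 days ago vs limit 30 → not met
5. condition 'sells for on-premises consumption' does not hold → requirement n/a → met
6. hours-of-sale posting present → met
7. condition 'sells kegs' holds; security system test 74 days ago vs limit 120 → met
8. liquor license present → met
Not met: 2, 3, 4

2, 3, 4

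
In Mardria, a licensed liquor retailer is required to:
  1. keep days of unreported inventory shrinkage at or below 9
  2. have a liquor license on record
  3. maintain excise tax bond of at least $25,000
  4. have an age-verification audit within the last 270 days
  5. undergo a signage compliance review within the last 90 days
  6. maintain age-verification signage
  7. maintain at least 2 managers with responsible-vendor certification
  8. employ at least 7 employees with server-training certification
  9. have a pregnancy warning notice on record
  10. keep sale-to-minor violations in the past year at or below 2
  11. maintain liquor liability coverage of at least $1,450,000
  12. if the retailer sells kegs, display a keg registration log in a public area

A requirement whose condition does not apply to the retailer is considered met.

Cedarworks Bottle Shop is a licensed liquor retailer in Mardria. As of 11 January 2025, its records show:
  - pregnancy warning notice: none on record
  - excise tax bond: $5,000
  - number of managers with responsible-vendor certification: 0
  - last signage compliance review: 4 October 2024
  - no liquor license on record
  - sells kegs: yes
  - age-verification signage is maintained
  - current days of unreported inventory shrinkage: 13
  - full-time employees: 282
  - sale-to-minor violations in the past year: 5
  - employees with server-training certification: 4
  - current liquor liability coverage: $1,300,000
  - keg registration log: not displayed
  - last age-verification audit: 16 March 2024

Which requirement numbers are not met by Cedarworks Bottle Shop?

1, 2, 3, 4, 5, 7, 8, 9, 10, 11, 12

1. days of unreported inventory shrinkage 13 > 9 → not met
2. liquor license absent → not met
3. excise tax bond $5,000 < $25,000 → not met
4. age-verification audit 301 days ago vs limit 270 → not met
5. signage compliance review 99 days ago vs limit 90 → not met
6. age-verification signage present → met
7. managers with responsible-vendor certification 0 < 2 → not met
8. employees with server-training certification 4 < 7 → not met
9. pregnancy warning notice absent → not met
10. sale-to-minor violations in the past year 5 > 2 → not met
11. liquor liability coverage $1,300,000 < $1,450,000 → not met
12. condition 'sells kegs' holds; keg registration log absent → not met
Not met: 1, 2, 3, 4, 5, 7, 8, 9, 10, 11, 12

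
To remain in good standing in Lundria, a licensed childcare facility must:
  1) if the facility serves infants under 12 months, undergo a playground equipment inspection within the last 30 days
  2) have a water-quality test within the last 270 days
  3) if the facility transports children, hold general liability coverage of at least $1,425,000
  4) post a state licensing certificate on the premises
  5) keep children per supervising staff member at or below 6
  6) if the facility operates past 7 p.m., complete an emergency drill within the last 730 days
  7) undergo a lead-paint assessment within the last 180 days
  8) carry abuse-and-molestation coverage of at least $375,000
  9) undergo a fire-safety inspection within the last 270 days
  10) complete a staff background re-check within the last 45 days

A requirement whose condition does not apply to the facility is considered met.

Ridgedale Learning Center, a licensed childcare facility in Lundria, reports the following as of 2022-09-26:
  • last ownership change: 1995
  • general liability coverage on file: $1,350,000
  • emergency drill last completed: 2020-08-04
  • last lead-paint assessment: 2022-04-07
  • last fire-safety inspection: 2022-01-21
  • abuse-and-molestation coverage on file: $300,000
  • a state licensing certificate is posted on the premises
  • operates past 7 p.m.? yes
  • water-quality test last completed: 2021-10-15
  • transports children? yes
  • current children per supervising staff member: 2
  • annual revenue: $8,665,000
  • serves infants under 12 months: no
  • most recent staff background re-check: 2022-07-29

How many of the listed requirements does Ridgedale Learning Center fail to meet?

5

1. condition 'serves infants under 12 months' does not hold → requirement n/a → met
2. water-quality test 346 days ago vs limit 270 → not met
3. condition 'transports children' holds; general liability coverage $1,350,000 < $1,425,000 → not met
4. state licensing certificate present → met
5. children per supervising staff member 2 ≤ 6 → met
6. condition 'operates past 7 p.m.' holds; emergency drill 783 days ago vs limit 730 → not met
7. lead-paint assessment 172 days ago vs limit 180 → met
8. abuse-and-molestation coverage $300,000 < $375,000 → not met
9. fire-safety inspection 248 days ago vs limit 270 → met
10. staff background re-check 59 days ago vs limit 45 → not met
Not met: 5 of 10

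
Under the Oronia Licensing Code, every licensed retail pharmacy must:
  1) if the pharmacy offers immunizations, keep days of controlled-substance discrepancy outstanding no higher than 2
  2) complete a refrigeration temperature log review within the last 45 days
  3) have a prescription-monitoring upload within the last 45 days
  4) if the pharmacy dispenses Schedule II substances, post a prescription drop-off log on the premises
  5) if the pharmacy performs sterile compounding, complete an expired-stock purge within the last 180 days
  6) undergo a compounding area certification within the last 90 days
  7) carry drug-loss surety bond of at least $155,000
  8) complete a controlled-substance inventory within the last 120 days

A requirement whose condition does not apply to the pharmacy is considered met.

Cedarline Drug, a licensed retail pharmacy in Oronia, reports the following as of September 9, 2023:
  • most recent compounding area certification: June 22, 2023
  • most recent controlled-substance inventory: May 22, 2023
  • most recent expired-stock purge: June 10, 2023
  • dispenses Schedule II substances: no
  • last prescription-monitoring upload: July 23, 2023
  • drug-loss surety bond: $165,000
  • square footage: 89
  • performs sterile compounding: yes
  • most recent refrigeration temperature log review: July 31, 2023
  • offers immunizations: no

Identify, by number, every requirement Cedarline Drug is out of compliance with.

1. condition 'offers immunizations' does not hold → requirement n/a → met
2. refrigeration temperature log review 40 days ago vs limit 45 → met
3. prescription-monitoring upload 48 days ago vs limit 45 → not met
4. condition 'dispenses Schedule II substances' does not hold → requirement n/a → met
5. condition 'performs sterile compounding' holds; expired-stock purge 91 days ago vs limit 180 → met
6. compounding area certification 79 days ago vs limit 90 → met
7. drug-loss surety bond $165,000 ≥ $155,000 → met
8. controlled-substance inventory 110 days ago vs limit 120 → met
Not met: 3

3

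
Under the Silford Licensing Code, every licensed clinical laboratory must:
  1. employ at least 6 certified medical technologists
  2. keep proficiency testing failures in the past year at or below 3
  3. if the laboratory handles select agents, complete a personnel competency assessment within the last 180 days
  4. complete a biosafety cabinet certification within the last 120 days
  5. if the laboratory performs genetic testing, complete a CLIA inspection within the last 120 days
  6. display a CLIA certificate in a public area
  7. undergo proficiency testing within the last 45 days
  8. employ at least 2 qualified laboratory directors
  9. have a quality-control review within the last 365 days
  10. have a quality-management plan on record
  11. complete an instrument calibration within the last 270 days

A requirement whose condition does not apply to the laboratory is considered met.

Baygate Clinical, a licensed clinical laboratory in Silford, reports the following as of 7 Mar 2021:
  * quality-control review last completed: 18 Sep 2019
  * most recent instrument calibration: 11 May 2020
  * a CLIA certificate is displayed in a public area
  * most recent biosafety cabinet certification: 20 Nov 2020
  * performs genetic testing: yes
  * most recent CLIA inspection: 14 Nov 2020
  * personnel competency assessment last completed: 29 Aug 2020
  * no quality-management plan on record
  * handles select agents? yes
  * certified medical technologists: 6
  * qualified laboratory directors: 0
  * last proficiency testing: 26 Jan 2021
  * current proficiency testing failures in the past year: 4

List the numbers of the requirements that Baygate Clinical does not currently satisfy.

2, 3, 8, 9, 10, 11

1. certified medical technologists 6 ≥ 6 → met
2. proficiency testing failures in the past year 4 > 3 → not met
3. condition 'handles select agents' holds; personnel competency assessment 190 days ago vs limit 180 → not met
4. biosafety cabinet certification 107 days ago vs limit 120 → met
5. condition 'performs genetic testing' holds; CLIA inspection 113 days ago vs limit 120 → met
6. CLIA certificate present → met
7. proficiency testing 40 days ago vs limit 45 → met
8. qualified laboratory directors 0 < 2 → not met
9. quality-control review 536 days ago vs limit 365 → not met
10. quality-management plan absent → not met
11. instrument calibration 300 days ago vs limit 270 → not met
Not met: 2, 3, 8, 9, 10, 11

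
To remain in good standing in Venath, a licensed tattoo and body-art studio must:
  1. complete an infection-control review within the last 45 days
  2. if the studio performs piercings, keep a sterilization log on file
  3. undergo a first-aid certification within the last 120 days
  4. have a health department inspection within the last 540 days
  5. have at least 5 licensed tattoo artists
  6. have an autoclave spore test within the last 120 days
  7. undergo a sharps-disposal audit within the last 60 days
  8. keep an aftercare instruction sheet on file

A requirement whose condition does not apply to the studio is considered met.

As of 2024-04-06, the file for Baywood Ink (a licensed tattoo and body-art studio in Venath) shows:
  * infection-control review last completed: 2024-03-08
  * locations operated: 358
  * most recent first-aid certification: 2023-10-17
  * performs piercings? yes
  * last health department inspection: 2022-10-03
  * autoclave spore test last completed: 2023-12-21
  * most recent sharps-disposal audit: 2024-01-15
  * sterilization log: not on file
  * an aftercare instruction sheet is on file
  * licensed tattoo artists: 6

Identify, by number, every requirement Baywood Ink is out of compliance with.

2, 3, 4, 7

1. infection-control review 29 days ago vs limit 45 → met
2. condition 'performs piercings' holds; sterilization log absent → not met
3. first-aid certification 172 days ago vs limit 120 → not met
4. health department inspection 551 days ago vs limit 540 → not met
5. licensed tattoo artists 6 ≥ 5 → met
6. autoclave spore test 107 days ago vs limit 120 → met
7. sharps-disposal audit 82 days ago vs limit 60 → not met
8. aftercare instruction sheet present → met
Not met: 2, 3, 4, 7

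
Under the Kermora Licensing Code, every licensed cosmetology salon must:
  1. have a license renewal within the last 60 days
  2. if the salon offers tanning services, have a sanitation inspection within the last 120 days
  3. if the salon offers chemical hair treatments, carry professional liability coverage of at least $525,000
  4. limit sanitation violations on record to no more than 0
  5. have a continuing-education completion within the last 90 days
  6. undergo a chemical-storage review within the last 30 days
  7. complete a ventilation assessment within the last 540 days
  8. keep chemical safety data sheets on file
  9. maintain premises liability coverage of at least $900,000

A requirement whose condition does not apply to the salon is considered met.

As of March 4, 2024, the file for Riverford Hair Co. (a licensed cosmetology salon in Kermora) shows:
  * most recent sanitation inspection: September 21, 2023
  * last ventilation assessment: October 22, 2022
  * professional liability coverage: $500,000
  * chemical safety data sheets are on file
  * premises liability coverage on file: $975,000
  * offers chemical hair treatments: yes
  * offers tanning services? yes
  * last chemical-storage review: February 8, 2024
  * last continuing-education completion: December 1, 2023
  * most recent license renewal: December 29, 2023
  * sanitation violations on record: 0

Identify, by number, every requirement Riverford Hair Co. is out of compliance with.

1. license renewal 66 days ago vs limit 60 → not met
2. condition 'offers tanning services' holds; sanitation inspection 165 days ago vs limit 120 → not met
3. condition 'offers chemical hair treatments' holds; professional liability coverage $500,000 < $525,000 → not met
4. sanitation violations on record 0 ≤ 0 → met
5. continuing-education completion 94 days ago vs limit 90 → not met
6. chemical-storage review 25 days ago vs limit 30 → met
7. ventilation assessment 499 days ago vs limit 540 → met
8. chemical safety data sheets present → met
9. premises liability coverage $975,000 ≥ $900,000 → met
Not met: 1, 2, 3, 5

1, 2, 3, 5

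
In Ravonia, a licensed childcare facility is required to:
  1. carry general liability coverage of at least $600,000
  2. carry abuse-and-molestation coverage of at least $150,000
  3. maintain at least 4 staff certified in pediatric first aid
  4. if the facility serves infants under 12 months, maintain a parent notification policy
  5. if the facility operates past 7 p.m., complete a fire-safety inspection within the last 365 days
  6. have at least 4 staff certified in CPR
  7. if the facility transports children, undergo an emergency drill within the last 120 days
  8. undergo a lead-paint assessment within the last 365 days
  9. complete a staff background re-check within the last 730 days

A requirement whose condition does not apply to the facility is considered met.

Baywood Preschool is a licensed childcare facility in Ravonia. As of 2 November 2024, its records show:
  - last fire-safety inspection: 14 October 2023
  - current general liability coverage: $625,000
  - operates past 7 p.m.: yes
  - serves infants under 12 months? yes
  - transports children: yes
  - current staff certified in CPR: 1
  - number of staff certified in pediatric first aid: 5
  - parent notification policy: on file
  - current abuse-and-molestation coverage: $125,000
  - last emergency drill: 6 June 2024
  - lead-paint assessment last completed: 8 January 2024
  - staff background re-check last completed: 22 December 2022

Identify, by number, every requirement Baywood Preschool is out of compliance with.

2, 5, 6, 7

1. general liability coverage $625,000 ≥ $600,000 → met
2. abuse-and-molestation coverage $125,000 < $150,000 → not met
3. staff certified in pediatric first aid 5 ≥ 4 → met
4. condition 'serves infants under 12 months' holds; parent notification policy present → met
5. condition 'operates past 7 p.m.' holds; fire-safety inspection 385 days ago vs limit 365 → not met
6. staff certified in CPR 1 < 4 → not met
7. condition 'transports children' holds; emergency drill 149 days ago vs limit 120 → not met
8. lead-paint assessment 299 days ago vs limit 365 → met
9. staff background re-check 681 days ago vs limit 730 → met
Not met: 2, 5, 6, 7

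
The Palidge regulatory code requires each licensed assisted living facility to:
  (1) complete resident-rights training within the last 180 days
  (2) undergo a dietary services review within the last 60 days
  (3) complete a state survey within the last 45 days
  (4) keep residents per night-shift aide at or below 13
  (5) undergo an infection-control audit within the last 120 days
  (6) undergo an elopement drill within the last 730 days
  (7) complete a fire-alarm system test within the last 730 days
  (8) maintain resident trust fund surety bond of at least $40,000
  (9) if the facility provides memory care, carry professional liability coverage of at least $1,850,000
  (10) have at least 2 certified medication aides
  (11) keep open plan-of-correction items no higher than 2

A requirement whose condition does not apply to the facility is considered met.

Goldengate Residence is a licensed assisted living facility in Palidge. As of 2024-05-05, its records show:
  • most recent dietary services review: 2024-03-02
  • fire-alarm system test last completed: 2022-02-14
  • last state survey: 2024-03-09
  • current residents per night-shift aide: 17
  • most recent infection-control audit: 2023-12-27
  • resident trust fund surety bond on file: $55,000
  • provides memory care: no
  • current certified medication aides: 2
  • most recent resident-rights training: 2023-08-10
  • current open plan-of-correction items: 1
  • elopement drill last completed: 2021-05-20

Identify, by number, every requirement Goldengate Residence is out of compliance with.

1, 2, 3, 4, 5, 6, 7

1. resident-rights training 269 days ago vs limit 180 → not met
2. dietary services review 64 days ago vs limit 60 → not met
3. state survey 57 days ago vs limit 45 → not met
4. residents per night-shift aide 17 > 13 → not met
5. infection-control audit 130 days ago vs limit 120 → not met
6. elopement drill 1081 days ago vs limit 730 → not met
7. fire-alarm system test 811 days ago vs limit 730 → not met
8. resident trust fund surety bond $55,000 ≥ $40,000 → met
9. condition 'provides memory care' does not hold → requirement n/a → met
10. certified medication aides 2 ≥ 2 → met
11. open plan-of-correction items 1 ≤ 2 → met
Not met: 1, 2, 3, 4, 5, 6, 7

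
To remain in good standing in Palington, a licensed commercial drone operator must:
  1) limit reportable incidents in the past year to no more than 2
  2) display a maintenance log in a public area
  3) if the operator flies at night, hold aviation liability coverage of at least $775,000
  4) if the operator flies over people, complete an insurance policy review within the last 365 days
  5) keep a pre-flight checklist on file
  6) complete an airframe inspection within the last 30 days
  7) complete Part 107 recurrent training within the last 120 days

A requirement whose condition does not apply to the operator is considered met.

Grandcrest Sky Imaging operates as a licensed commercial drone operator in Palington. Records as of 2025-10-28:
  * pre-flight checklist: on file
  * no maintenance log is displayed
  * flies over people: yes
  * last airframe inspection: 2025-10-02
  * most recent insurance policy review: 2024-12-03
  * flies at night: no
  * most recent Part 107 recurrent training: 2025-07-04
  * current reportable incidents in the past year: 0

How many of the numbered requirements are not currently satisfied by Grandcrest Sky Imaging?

1

1. reportable incidents in the past year 0 ≤ 2 → met
2. maintenance log absent → not met
3. condition 'flies at night' does not hold → requirement n/a → met
4. condition 'flies over people' holds; insurance policy review 329 days ago vs limit 365 → met
5. pre-flight checklist present → met
6. airframe inspection 26 days ago vs limit 30 → met
7. Part 107 recurrent training 116 days ago vs limit 120 → met
Not met: 1 of 7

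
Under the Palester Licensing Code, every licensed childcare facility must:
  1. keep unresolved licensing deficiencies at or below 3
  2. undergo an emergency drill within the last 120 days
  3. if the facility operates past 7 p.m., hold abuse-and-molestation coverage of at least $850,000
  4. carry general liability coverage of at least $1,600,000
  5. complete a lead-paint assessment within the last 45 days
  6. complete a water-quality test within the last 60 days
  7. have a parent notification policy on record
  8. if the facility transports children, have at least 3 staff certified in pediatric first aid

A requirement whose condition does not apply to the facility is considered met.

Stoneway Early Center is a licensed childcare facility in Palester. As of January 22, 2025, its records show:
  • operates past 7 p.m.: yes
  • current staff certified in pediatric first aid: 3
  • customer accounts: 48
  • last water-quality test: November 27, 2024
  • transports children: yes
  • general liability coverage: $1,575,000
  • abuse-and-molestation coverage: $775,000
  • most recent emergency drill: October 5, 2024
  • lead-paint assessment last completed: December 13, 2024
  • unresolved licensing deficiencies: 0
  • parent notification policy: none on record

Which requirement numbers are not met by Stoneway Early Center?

3, 4, 7

1. unresolved licensing deficiencies 0 ≤ 3 → met
2. emergency drill 109 days ago vs limit 120 → met
3. condition 'operates past 7 p.m.' holds; abuse-and-molestation coverage $775,000 < $850,000 → not met
4. general liability coverage $1,575,000 < $1,600,000 → not met
5. lead-paint assessment 40 days ago vs limit 45 → met
6. water-quality test 56 days ago vs limit 60 → met
7. parent notification policy absent → not met
8. condition 'transports children' holds; staff certified in pediatric first aid 3 ≥ 3 → met
Not met: 3, 4, 7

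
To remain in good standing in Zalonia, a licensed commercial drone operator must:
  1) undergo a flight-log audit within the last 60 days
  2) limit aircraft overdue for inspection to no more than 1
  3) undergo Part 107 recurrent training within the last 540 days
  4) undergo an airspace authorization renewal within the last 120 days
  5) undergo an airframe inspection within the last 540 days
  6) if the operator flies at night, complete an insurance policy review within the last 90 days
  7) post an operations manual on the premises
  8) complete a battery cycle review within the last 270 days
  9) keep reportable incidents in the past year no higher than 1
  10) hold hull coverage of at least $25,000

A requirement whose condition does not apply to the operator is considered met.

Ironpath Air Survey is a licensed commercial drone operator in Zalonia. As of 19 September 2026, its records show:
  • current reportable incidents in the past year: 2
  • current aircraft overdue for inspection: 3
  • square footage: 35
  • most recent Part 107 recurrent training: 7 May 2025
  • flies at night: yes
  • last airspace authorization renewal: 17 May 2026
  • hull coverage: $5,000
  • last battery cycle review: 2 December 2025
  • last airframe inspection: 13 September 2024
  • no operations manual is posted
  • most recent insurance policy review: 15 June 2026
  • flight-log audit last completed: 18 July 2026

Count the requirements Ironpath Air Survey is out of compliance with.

1. flight-log audit 63 days ago vs limit 60 → not met
2. aircraft overdue for inspection 3 > 1 → not met
3. Part 107 recurrent training 500 days ago vs limit 540 → met
4. airspace authorization renewal 125 days ago vs limit 120 → not met
5. airframe inspection 736 days ago vs limit 540 → not met
6. condition 'flies at night' holds; insurance policy review 96 days ago vs limit 90 → not met
7. operations manual absent → not met
8. battery cycle review 291 days ago vs limit 270 → not met
9. reportable incidents in the past year 2 > 1 → not met
10. hull coverage $5,000 < $25,000 → not met
Not met: 9 of 10

9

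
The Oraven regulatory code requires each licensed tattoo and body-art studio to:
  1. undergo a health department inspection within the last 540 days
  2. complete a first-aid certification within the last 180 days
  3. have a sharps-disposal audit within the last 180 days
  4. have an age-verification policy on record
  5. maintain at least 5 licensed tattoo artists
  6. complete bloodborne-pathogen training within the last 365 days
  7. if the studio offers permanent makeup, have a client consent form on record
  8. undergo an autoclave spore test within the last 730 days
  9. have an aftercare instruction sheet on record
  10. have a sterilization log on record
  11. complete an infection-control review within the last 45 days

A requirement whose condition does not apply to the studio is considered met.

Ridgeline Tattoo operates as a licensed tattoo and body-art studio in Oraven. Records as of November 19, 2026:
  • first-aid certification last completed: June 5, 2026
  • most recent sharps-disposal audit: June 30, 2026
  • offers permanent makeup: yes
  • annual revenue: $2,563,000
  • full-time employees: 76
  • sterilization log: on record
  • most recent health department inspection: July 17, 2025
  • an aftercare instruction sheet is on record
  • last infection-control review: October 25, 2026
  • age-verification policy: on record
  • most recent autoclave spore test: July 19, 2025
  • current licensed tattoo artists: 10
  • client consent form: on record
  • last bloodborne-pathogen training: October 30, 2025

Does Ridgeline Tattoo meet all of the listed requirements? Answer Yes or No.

1. health department inspection 490 days ago vs limit 540 → met
2. first-aid certification 167 days ago vs limit 180 → met
3. sharps-disposal audit 142 days ago vs limit 180 → met
4. age-verification policy present → met
5. licensed tattoo artists 10 ≥ 5 → met
6. bloodborne-pathogen training 385 days ago vs limit 365 → not met
7. condition 'offers permanent makeup' holds; client consent form present → met
8. autoclave spore test 488 days ago vs limit 730 → met
9. aftercare instruction sheet present → met
10. sterilization log present → met
11. infection-control review 25 days ago vs limit 45 → met
Not met: 6

No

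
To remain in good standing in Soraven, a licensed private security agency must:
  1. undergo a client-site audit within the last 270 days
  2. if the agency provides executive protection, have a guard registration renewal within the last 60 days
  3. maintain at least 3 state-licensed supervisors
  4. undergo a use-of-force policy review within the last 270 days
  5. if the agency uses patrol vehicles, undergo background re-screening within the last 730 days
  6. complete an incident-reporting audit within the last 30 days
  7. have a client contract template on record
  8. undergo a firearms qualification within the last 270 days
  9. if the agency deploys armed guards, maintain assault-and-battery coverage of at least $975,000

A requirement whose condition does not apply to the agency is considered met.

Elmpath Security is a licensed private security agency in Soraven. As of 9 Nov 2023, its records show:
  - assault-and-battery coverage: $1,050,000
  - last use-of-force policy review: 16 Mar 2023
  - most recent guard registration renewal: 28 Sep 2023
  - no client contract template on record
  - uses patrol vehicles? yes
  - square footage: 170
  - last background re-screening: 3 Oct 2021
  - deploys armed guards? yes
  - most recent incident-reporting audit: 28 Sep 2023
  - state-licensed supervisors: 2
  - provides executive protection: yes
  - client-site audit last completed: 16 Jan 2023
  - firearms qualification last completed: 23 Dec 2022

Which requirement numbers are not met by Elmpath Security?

1. client-site audit 297 days ago vs limit 270 → not met
2. condition 'provides executive protection' holds; guard registration renewal 42 days ago vs limit 60 → met
3. state-licensed supervisors 2 < 3 → not met
4. use-of-force policy review 238 days ago vs limit 270 → met
5. condition 'uses patrol vehicles' holds; background re-screening 767 days ago vs limit 730 → not met
6. incident-reporting audit 42 days ago vs limit 30 → not met
7. client contract template absent → not met
8. firearms qualification 321 days ago vs limit 270 → not met
9. condition 'deploys armed guards' holds; assault-and-battery coverage $1,050,000 ≥ $975,000 → met
Not met: 1, 3, 5, 6, 7, 8

1, 3, 5, 6, 7, 8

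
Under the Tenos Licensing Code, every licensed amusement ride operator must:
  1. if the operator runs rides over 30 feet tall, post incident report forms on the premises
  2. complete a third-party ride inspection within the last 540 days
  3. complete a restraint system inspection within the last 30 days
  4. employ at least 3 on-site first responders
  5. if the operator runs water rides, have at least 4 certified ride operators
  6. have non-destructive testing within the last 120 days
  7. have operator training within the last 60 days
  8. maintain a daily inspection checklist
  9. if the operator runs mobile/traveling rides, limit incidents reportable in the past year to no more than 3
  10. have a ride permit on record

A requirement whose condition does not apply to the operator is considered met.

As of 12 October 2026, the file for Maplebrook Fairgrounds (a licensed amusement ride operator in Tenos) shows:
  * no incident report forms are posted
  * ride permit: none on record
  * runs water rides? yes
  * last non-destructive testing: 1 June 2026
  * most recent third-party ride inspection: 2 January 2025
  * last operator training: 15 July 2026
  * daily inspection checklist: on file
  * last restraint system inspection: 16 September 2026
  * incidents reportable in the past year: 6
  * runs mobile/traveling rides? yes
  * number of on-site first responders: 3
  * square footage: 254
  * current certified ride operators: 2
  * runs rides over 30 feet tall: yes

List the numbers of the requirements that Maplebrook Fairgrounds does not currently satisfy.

1. condition 'runs rides over 30 feet tall' holds; incident report forms absent → not met
2. third-party ride inspection 648 days ago vs limit 540 → not met
3. restraint system inspection 26 days ago vs limit 30 → met
4. on-site first responders 3 ≥ 3 → met
5. condition 'runs water rides' holds; certified ride operators 2 < 4 → not met
6. non-destructive testing 133 days ago vs limit 120 → not met
7. operator training 89 days ago vs limit 60 → not met
8. daily inspection checklist present → met
9. condition 'runs mobile/traveling rides' holds; incidents reportable in the past year 6 > 3 → not met
10. ride permit absent → not met
Not met: 1, 2, 5, 6, 7, 9, 10

1, 2, 5, 6, 7, 9, 10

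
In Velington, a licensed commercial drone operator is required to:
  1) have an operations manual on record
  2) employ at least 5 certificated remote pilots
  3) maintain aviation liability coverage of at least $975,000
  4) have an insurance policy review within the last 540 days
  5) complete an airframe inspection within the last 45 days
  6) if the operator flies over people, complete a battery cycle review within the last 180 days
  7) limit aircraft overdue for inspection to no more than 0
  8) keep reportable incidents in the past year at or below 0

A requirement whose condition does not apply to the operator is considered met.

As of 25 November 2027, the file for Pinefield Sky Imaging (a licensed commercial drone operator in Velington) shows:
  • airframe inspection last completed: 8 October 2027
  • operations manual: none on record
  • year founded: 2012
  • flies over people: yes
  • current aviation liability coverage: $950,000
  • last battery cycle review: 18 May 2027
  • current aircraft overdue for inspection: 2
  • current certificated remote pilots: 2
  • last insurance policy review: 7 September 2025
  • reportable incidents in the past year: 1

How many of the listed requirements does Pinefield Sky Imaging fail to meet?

8

1. operations manual absent → not met
2. certificated remote pilots 2 < 5 → not met
3. aviation liability coverage $950,000 < $975,000 → not met
4. insurance policy review 809 days ago vs limit 540 → not met
5. airframe inspection 48 days ago vs limit 45 → not met
6. condition 'flies over people' holds; battery cycle review 191 days ago vs limit 180 → not met
7. aircraft overdue for inspection 2 > 0 → not met
8. reportable incidents in the past year 1 > 0 → not met
Not met: 8 of 8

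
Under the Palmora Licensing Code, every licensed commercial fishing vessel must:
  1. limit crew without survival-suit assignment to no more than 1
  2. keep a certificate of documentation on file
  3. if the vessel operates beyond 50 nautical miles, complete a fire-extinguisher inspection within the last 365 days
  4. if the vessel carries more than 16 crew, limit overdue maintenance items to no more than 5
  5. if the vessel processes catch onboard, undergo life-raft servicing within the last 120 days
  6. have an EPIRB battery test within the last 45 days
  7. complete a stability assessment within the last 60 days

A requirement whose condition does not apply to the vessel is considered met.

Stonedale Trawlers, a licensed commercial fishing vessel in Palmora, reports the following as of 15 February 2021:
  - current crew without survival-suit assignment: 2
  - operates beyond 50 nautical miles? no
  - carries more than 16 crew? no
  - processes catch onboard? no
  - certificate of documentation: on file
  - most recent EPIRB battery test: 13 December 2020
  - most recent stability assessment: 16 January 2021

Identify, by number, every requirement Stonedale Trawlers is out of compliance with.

1, 6

1. crew without survival-suit assignment 2 > 1 → not met
2. certificate of documentation present → met
3. condition 'operates beyond 50 nautical miles' does not hold → requirement n/a → met
4. condition 'carries more than 16 crew' does not hold → requirement n/a → met
5. condition 'processes catch onboard' does not hold → requirement n/a → met
6. EPIRB battery test 64 days ago vs limit 45 → not met
7. stability assessment 30 days ago vs limit 60 → met
Not met: 1, 6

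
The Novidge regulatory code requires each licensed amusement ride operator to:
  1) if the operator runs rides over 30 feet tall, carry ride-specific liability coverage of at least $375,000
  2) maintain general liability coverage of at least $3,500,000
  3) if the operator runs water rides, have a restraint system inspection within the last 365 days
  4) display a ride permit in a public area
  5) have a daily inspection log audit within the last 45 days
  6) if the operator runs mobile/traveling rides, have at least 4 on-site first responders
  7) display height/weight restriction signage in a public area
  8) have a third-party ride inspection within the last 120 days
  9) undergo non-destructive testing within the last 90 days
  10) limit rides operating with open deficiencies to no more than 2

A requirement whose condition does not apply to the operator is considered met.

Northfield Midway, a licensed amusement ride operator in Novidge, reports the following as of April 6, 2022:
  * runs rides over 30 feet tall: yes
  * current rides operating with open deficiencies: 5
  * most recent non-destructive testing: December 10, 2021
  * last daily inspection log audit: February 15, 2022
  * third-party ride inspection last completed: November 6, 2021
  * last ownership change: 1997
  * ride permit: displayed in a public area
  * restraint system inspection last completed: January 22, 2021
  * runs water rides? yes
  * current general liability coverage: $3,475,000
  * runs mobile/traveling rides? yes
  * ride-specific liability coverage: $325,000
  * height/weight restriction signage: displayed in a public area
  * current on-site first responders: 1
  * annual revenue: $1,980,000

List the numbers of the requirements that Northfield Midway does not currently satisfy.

1. condition 'runs rides over 30 feet tall' holds; ride-specific liability coverage $325,000 < $375,000 → not met
2. general liability coverage $3,475,000 < $3,500,000 → not met
3. condition 'runs water rides' holds; restraint system inspection 439 days ago vs limit 365 → not met
4. ride permit present → met
5. daily inspection log audit 50 days ago vs limit 45 → not met
6. condition 'runs mobile/traveling rides' holds; on-site first responders 1 < 4 → not met
7. height/weight restriction signage present → met
8. third-party ride inspection 151 days ago vs limit 120 → not met
9. non-destructive testing 117 days ago vs limit 90 → not met
10. rides operating with open deficiencies 5 > 2 → not met
Not met: 1, 2, 3, 5, 6, 8, 9, 10

1, 2, 3, 5, 6, 8, 9, 10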